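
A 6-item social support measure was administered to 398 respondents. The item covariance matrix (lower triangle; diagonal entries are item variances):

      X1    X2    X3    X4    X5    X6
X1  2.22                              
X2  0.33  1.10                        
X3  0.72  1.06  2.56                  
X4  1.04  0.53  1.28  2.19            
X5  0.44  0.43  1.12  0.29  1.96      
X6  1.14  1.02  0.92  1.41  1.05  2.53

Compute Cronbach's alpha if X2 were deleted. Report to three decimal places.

Remaining items: X1, X3, X4, X5, X6 (k = 5).
ΣVar(i) = 2.22 + 2.56 + 2.19 + 1.96 + 2.53 = 11.46
σ²_T = 11.46 + 2 × 9.41 = 30.28
α (item deleted) = (5/4)·(1 − 11.46/30.28) = 0.777

Cronbach's alpha = 0.777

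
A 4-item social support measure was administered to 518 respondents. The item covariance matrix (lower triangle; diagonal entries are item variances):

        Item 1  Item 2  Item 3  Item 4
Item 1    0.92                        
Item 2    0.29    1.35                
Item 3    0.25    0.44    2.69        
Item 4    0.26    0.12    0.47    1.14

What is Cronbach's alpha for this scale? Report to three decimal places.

Σσᵢ² = 0.92 + 1.35 + 2.69 + 1.14 = 6.10
Sum of off-diagonal covariances = 1.83
Var(T) = 6.10 + 2 × 1.83 = 9.76
α = (k/(k−1))·(1 − Σσᵢ²/Var(T)) = (4/3)·(1 − 6.10/9.76) = 0.500

α = 0.500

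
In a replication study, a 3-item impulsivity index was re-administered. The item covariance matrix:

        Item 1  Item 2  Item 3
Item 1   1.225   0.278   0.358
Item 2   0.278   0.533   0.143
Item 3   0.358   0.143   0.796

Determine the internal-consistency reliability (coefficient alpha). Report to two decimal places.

ΣVar(i) = 1.225 + 0.533 + 0.796 = 2.554
Sum of the distinct covariances = 0.779
Var(T) = 2.554 + 2 × 0.779 = 4.112
α = (k/(k−1))·(1 − ΣVar(i)/Var(T)) = (3/2)·(1 − 2.554/4.112) = 0.57

coefficient alpha = 0.57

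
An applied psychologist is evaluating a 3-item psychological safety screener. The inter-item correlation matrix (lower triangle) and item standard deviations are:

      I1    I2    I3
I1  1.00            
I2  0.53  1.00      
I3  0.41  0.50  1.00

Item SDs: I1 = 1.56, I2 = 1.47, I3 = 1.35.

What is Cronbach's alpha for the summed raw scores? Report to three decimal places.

Cronbach's alpha = 0.734

Σσ²ᵢ = 1.56² + 1.47² + 1.35² = 6.4170
Covariances σ_ij = r_ij · s_i · s_j:
  σ(I1,I2) = 0.53 × 1.56 × 1.47 = 1.2154
  σ(I1,I3) = 0.41 × 1.56 × 1.35 = 0.8635
  σ(I2,I3) = 0.50 × 1.47 × 1.35 = 0.9923
σ²_T = Σσ²ᵢ + 2·Σσ_ij = 6.4170 + 2 × 3.0712 = 12.5594
α = (3/2)·(1 − 6.4170/12.5594) = 0.734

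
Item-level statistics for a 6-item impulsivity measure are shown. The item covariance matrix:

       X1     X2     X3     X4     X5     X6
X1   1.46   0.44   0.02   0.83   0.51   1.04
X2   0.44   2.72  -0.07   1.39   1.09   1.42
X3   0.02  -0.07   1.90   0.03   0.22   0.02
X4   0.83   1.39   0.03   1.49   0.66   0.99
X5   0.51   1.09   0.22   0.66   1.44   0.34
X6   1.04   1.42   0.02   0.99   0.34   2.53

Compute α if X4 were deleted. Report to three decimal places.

α = 0.625

Remaining items: X1, X2, X3, X5, X6 (k = 5).
Σσ²ᵢ = 1.46 + 2.72 + 1.90 + 1.44 + 2.53 = 10.05
total variance = 10.05 + 2 × 5.03 = 20.11
α (item deleted) = (5/4)·(1 − 10.05/20.11) = 0.625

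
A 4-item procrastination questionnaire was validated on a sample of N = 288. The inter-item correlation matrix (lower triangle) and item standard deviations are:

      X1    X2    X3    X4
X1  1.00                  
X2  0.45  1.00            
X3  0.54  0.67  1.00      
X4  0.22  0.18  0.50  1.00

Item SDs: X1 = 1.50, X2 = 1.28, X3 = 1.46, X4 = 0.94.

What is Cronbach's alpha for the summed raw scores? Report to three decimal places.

Σσ²ᵢ = 1.50² + 1.28² + 1.46² + 0.94² = 6.9036
Covariances σ_ij = r_ij · s_i · s_j:
  σ(X1,X2) = 0.45 × 1.50 × 1.28 = 0.8640
  σ(X1,X3) = 0.54 × 1.50 × 1.46 = 1.1826
  σ(X1,X4) = 0.22 × 1.50 × 0.94 = 0.3102
  σ(X2,X3) = 0.67 × 1.28 × 1.46 = 1.2521
  σ(X2,X4) = 0.18 × 1.28 × 0.94 = 0.2166
  σ(X3,X4) = 0.50 × 1.46 × 0.94 = 0.6862
σ²_T = Σσ²ᵢ + 2·Σσ_ij = 6.9036 + 2 × 4.5117 = 15.9270
α = (4/3)·(1 − 6.9036/15.9270) = 0.755

α = 0.755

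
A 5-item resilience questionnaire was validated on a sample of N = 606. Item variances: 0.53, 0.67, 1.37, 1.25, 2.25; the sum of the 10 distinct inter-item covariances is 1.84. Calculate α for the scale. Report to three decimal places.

α = 0.472

sum of item variances = 0.53 + 0.67 + 1.37 + 1.25 + 2.25 = 6.07
Sum of distinct covariances = 1.84
Var(T) = sum of item variances + 2·Σcov = 6.07 + 2 × 1.84 = 9.75
α = (5/4)·(1 − 6.07/9.75) = 0.472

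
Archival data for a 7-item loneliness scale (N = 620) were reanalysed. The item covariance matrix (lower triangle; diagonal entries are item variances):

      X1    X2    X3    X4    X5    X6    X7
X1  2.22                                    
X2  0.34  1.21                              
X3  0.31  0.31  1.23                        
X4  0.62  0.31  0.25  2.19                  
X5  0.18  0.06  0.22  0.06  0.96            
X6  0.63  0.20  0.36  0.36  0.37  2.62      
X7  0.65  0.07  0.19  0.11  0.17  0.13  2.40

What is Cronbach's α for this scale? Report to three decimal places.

α = 0.559

Σσ²ᵢ = 2.22 + 1.21 + 1.23 + 2.19 + 0.96 + 2.62 + 2.40 = 12.83
Sum of the distinct covariances = 5.90
total variance = 12.83 + 2 × 5.90 = 24.63
α = (k/(k−1))·(1 − Σσ²ᵢ/total variance) = (7/6)·(1 − 12.83/24.63) = 0.559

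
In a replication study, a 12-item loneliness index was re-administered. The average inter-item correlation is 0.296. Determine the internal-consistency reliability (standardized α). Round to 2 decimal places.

standardized α = 0.83

Standardized α = k·r̄ / (1 + (k−1)·r̄) = 12 × 0.296 / (1 + 11 × 0.296)
  = 3.5520 / 4.2560 = 0.83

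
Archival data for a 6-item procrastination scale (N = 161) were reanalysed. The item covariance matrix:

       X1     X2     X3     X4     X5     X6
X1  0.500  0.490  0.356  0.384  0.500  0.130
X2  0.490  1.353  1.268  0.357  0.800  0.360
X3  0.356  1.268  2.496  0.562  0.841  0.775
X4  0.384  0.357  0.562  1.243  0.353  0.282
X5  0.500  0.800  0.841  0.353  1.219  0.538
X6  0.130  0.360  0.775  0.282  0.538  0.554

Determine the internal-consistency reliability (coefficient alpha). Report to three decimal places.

Σσ²ᵢ = 0.500 + 1.353 + 2.496 + 1.243 + 1.219 + 0.554 = 7.365
Σ_{i<j} σ_ij = 7.996
σ²_T = 7.365 + 2 × 7.996 = 23.357
α = (k/(k−1))·(1 − Σσ²ᵢ/σ²_T) = (6/5)·(1 − 7.365/23.357) = 0.822

α = 0.822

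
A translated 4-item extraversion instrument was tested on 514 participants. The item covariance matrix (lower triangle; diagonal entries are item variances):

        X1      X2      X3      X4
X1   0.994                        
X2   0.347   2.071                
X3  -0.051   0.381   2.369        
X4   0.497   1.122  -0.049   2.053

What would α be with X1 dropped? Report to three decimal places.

α = 0.464

Remaining items: X2, X3, X4 (k = 3).
Σσ²ᵢ = 2.071 + 2.369 + 2.053 = 6.493
total variance = 6.493 + 2 × 1.454 = 9.401
α (item deleted) = (3/2)·(1 − 6.493/9.401) = 0.464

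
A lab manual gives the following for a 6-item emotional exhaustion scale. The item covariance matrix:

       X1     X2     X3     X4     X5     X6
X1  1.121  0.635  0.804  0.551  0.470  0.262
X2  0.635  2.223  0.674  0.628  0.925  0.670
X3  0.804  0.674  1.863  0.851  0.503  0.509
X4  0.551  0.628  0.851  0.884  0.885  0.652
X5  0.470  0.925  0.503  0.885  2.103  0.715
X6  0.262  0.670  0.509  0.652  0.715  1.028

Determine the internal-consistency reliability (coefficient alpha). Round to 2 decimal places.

coefficient alpha = 0.81

ΣVar(i) = 1.121 + 2.223 + 1.863 + 0.884 + 2.103 + 1.028 = 9.222
Sum of off-diagonal covariances = 9.734
total variance = 9.222 + 2 × 9.734 = 28.690
α = (k/(k−1))·(1 − ΣVar(i)/total variance) = (6/5)·(1 − 9.222/28.690) = 0.81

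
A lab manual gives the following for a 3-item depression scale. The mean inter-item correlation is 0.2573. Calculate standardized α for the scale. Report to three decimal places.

α = 0.510

Standardized α = k·r̄ / (1 + (k−1)·r̄) = 3 × 0.2573 / (1 + 2 × 0.2573)
  = 0.7719 / 1.5146 = 0.510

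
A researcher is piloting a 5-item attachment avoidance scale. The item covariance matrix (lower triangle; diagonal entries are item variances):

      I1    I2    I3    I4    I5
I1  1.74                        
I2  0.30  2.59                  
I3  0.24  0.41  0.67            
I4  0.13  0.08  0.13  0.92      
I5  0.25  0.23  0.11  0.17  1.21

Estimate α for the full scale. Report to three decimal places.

α = 0.456

ΣVar(i) = 1.74 + 2.59 + 0.67 + 0.92 + 1.21 = 7.13
Sum of off-diagonal covariances = 2.05
total variance = 7.13 + 2 × 2.05 = 11.23
α = (k/(k−1))·(1 − ΣVar(i)/total variance) = (5/4)·(1 − 7.13/11.23) = 0.456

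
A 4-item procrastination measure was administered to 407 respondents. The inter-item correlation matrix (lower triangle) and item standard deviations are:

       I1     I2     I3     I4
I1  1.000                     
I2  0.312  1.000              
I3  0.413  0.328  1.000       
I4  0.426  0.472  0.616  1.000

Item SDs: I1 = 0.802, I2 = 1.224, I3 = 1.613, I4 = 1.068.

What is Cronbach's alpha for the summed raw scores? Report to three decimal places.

Σσ²ᵢ = 0.802² + 1.224² + 1.613² + 1.068² = 5.8838
Covariances σ_ij = r_ij · s_i · s_j:
  σ(I1,I2) = 0.312 × 0.802 × 1.224 = 0.3063
  σ(I1,I3) = 0.413 × 0.802 × 1.613 = 0.5343
  σ(I1,I4) = 0.426 × 0.802 × 1.068 = 0.3649
  σ(I2,I3) = 0.328 × 1.224 × 1.613 = 0.6476
  σ(I2,I4) = 0.472 × 1.224 × 1.068 = 0.6170
  σ(I3,I4) = 0.616 × 1.613 × 1.068 = 1.0612
σ²_T = Σσ²ᵢ + 2·Σσ_ij = 5.8838 + 2 × 3.5313 = 12.9464
α = (4/3)·(1 − 5.8838/12.9464) = 0.727

α = 0.727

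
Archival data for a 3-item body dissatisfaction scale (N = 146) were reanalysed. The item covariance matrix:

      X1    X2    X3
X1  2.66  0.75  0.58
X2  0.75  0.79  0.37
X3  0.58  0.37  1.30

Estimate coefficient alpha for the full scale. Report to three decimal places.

ΣVar(i) = 2.66 + 0.79 + 1.30 = 4.75
Sum of off-diagonal covariances = 1.70
total variance = 4.75 + 2 × 1.70 = 8.15
α = (k/(k−1))·(1 − ΣVar(i)/total variance) = (3/2)·(1 − 4.75/8.15) = 0.626

α = 0.626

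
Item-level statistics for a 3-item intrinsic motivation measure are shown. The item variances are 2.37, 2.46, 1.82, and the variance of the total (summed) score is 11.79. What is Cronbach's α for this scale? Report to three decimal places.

α = 0.654

ΣVar(i) = 2.37 + 2.46 + 1.82 = 6.65
α = (k/(k−1))·(1 − ΣVar(i)/σ²_total) = (3/2)·(1 − 6.65/11.79) = 0.654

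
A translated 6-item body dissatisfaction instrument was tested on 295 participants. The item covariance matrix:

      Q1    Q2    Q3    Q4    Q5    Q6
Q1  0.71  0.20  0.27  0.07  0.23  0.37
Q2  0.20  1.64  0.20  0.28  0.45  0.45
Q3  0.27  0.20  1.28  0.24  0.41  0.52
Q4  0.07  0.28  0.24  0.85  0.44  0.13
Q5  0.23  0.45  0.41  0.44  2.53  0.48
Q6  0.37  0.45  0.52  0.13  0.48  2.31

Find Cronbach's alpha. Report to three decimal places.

sum of item variances = 0.71 + 1.64 + 1.28 + 0.85 + 2.53 + 2.31 = 9.32
Sum of the distinct covariances = 4.74
Var(T) = 9.32 + 2 × 4.74 = 18.80
α = (k/(k−1))·(1 − sum of item variances/Var(T)) = (6/5)·(1 − 9.32/18.80) = 0.605

Cronbach's alpha = 0.605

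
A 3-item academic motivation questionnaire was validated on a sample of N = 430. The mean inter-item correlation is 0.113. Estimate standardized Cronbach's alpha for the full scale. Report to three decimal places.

Standardized α = k·r̄ / (1 + (k−1)·r̄) = 3 × 0.113 / (1 + 2 × 0.113)
  = 0.3390 / 1.2260 = 0.277

standardized Cronbach's alpha = 0.277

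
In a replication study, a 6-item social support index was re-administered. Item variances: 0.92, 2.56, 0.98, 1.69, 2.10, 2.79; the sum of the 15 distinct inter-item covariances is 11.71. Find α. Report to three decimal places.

ΣVar(i) = 0.92 + 2.56 + 0.98 + 1.69 + 2.10 + 2.79 = 11.04
Sum of distinct covariances = 11.71
Var(T) = ΣVar(i) + 2·Σcov = 11.04 + 2 × 11.71 = 34.46
α = (6/5)·(1 − 11.04/34.46) = 0.816

α = 0.816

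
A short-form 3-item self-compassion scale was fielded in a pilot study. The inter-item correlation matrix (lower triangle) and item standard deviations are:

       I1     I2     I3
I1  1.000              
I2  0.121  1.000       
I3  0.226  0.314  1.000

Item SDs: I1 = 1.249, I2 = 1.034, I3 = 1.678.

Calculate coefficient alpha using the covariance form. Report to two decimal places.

Σσ²ᵢ = 1.249² + 1.034² + 1.678² = 5.4448
Covariances σ_ij = r_ij · s_i · s_j:
  σ(I1,I2) = 0.121 × 1.249 × 1.034 = 0.1563
  σ(I1,I3) = 0.226 × 1.249 × 1.678 = 0.4737
  σ(I2,I3) = 0.314 × 1.034 × 1.678 = 0.5448
σ²_T = Σσ²ᵢ + 2·Σσ_ij = 5.4448 + 2 × 1.1748 = 7.7944
α = (3/2)·(1 − 5.4448/7.7944) = 0.45

coefficient alpha = 0.45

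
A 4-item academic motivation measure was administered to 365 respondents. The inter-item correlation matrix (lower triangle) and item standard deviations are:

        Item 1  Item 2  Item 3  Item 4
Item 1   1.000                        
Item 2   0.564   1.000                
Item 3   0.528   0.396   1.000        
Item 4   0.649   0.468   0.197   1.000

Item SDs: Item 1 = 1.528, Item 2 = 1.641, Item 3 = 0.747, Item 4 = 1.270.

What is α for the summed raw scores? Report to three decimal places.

α = 0.770

Σσ²ᵢ = 1.528² + 1.641² + 0.747² + 1.270² = 7.1986
Covariances σ_ij = r_ij · s_i · s_j:
  σ(Item 1,Item 2) = 0.564 × 1.528 × 1.641 = 1.4142
  σ(Item 1,Item 3) = 0.528 × 1.528 × 0.747 = 0.6027
  σ(Item 1,Item 4) = 0.649 × 1.528 × 1.270 = 1.2594
  σ(Item 2,Item 3) = 0.396 × 1.641 × 0.747 = 0.4854
  σ(Item 2,Item 4) = 0.468 × 1.641 × 1.270 = 0.9753
  σ(Item 3,Item 4) = 0.197 × 0.747 × 1.270 = 0.1869
σ²_T = Σσ²ᵢ + 2·Σσ_ij = 7.1986 + 2 × 4.9239 = 17.0464
α = (4/3)·(1 − 7.1986/17.0464) = 0.770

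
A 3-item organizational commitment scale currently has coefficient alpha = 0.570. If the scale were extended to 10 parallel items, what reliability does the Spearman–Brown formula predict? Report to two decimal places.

predicted reliability = 0.82

Length factor m = 10/3 = 3.3333
α' = m·α / (1 + (m−1)·α)
   = 10/3 × 0.570 / (1 + (10/3 − 1) × 0.570)
   = 1.9000 / 2.3300 = 0.82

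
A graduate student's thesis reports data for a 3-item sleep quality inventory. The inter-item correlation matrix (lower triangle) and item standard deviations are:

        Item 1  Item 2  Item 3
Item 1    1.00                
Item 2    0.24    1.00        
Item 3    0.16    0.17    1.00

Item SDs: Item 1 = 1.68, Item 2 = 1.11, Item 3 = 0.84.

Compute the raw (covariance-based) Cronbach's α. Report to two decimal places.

Cronbach's α = 0.39

Σσ²ᵢ = 1.68² + 1.11² + 0.84² = 4.7601
Covariances σ_ij = r_ij · s_i · s_j:
  σ(Item 1,Item 2) = 0.24 × 1.68 × 1.11 = 0.4476
  σ(Item 1,Item 3) = 0.16 × 1.68 × 0.84 = 0.2258
  σ(Item 2,Item 3) = 0.17 × 1.11 × 0.84 = 0.1585
σ²_T = Σσ²ᵢ + 2·Σσ_ij = 4.7601 + 2 × 0.8319 = 6.4239
α = (3/2)·(1 − 4.7601/6.4239) = 0.39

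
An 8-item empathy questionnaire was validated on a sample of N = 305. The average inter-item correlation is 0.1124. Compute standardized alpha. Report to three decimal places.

standardized alpha = 0.503

Standardized α = k·r̄ / (1 + (k−1)·r̄) = 8 × 0.1124 / (1 + 7 × 0.1124)
  = 0.8992 / 1.7868 = 0.503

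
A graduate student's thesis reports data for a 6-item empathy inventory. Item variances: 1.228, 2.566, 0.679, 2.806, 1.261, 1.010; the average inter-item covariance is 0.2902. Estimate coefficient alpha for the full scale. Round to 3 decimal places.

coefficient alpha = 0.572

ΣVar(i) = 1.228 + 2.566 + 0.679 + 2.806 + 1.261 + 1.010 = 9.550
Sum of the 15 distinct covariances = 15 × 0.2902 = 4.3530
total variance = ΣVar(i) + 2·Σcov = 9.550 + 2 × 4.3530 = 18.2560
α = (6/5)·(1 − 9.550/18.2560) = 0.572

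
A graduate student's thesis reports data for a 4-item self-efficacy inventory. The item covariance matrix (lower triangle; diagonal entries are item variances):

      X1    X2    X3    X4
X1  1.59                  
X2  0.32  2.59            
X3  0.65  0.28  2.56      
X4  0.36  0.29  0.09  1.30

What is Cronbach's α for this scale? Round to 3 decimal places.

α = 0.441

Σσ²ᵢ = 1.59 + 2.59 + 2.56 + 1.30 = 8.04
Sum of the distinct covariances = 1.99
σ²_total = 8.04 + 2 × 1.99 = 12.02
α = (k/(k−1))·(1 − Σσ²ᵢ/σ²_total) = (4/3)·(1 − 8.04/12.02) = 0.441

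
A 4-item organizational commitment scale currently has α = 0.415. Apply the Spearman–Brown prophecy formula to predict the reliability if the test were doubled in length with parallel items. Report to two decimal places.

Length factor m = 2
α' = m·α / (1 + (m−1)·α)
   = 2 × 0.415 / (1 + (2 − 1) × 0.415)
   = 0.8300 / 1.4150 = 0.59

predicted reliability = 0.59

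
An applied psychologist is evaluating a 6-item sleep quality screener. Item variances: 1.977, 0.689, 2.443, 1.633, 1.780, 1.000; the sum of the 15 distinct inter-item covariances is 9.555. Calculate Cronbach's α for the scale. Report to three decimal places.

ΣVar(i) = 1.977 + 0.689 + 2.443 + 1.633 + 1.780 + 1.000 = 9.522
Sum of distinct covariances = 9.555
total variance = ΣVar(i) + 2·Σcov = 9.522 + 2 × 9.555 = 28.632
α = (6/5)·(1 − 9.522/28.632) = 0.801

α = 0.801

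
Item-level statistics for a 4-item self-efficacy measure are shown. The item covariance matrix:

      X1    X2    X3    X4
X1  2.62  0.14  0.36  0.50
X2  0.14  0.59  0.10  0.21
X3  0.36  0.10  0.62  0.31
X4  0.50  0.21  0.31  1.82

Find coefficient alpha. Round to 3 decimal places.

Σσ²ᵢ = 2.62 + 0.59 + 0.62 + 1.82 = 5.65
Sum of the distinct covariances = 1.62
Var(T) = 5.65 + 2 × 1.62 = 8.89
α = (k/(k−1))·(1 − Σσ²ᵢ/Var(T)) = (4/3)·(1 − 5.65/8.89) = 0.486

α = 0.486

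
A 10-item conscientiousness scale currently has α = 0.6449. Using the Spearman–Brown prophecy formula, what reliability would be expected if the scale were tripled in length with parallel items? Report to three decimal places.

predicted reliability = 0.845

Length factor m = 3
α' = m·α / (1 + (m−1)·α)
   = 3 × 0.6449 / (1 + (3 − 1) × 0.6449)
   = 1.9347 / 2.2898 = 0.845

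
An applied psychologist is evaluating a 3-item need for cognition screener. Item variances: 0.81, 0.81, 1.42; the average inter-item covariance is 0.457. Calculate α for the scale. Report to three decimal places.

α = 0.711

ΣVar(i) = 0.81 + 0.81 + 1.42 = 3.04
Sum of the 3 distinct covariances = 3 × 0.457 = 1.371
Var(T) = ΣVar(i) + 2·Σcov = 3.04 + 2 × 1.371 = 5.782
α = (3/2)·(1 − 3.04/5.782) = 0.711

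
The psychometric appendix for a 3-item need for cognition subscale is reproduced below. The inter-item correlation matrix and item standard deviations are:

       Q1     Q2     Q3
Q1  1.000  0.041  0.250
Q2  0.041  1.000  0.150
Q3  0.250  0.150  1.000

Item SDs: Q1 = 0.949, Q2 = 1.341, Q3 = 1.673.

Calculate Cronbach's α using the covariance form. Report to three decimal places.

Cronbach's α = 0.333

Σσ²ᵢ = 0.949² + 1.341² + 1.673² = 5.4978
Covariances σ_ij = r_ij · s_i · s_j:
  σ(Q1,Q2) = 0.041 × 0.949 × 1.341 = 0.0522
  σ(Q1,Q3) = 0.250 × 0.949 × 1.673 = 0.3969
  σ(Q2,Q3) = 0.150 × 1.341 × 1.673 = 0.3365
σ²_T = Σσ²ᵢ + 2·Σσ_ij = 5.4978 + 2 × 0.7856 = 7.0690
α = (3/2)·(1 − 5.4978/7.0690) = 0.333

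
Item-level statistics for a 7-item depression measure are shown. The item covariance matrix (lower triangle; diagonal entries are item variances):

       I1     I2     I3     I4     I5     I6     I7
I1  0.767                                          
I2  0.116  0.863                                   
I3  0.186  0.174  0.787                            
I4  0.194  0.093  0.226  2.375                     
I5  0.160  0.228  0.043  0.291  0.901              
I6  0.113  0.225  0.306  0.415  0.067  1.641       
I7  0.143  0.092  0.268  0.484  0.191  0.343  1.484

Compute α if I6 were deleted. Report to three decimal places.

Remaining items: I1, I2, I3, I4, I5, I7 (k = 6).
Σσ²ᵢ = 0.767 + 0.863 + 0.787 + 2.375 + 0.901 + 1.484 = 7.177
σ²_T = 7.177 + 2 × 2.889 = 12.955
α (item deleted) = (6/5)·(1 − 7.177/12.955) = 0.535

α = 0.535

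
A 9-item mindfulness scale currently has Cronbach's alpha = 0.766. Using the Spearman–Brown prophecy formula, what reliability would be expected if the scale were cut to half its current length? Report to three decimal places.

Length factor m = 1/2
α' = m·α / (1 − (1−m)·α)
   = 1/2 × 0.766 / (1 − (1 − 1/2) × 0.766)
   = 0.3830 / 0.6170 = 0.621

predicted reliability = 0.621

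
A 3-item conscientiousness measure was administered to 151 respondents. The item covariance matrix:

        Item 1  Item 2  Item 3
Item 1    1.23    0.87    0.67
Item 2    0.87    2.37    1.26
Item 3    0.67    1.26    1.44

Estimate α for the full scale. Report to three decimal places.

α = 0.789

ΣVar(i) = 1.23 + 2.37 + 1.44 = 5.04
Sum of the distinct covariances = 2.80
total variance = 5.04 + 2 × 2.80 = 10.64
α = (k/(k−1))·(1 − ΣVar(i)/total variance) = (3/2)·(1 − 5.04/10.64) = 0.789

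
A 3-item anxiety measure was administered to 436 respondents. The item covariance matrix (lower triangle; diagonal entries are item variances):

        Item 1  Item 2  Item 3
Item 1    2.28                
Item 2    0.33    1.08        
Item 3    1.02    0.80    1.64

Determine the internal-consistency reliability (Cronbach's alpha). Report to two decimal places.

α = 0.69

Σσᵢ² = 2.28 + 1.08 + 1.64 = 5.00
Σ_{i<j} σ_ij = 2.15
total variance = 5.00 + 2 × 2.15 = 9.30
α = (k/(k−1))·(1 − Σσᵢ²/total variance) = (3/2)·(1 − 5.00/9.30) = 0.69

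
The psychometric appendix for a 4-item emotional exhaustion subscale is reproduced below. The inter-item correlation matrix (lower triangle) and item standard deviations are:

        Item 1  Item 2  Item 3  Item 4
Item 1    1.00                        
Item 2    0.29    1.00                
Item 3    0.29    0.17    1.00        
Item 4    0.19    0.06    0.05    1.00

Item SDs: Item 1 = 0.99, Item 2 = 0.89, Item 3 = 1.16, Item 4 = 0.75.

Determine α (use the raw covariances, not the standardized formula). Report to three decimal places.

α = 0.466

Σσ²ᵢ = 0.99² + 0.89² + 1.16² + 0.75² = 3.6803
Covariances σ_ij = r_ij · s_i · s_j:
  σ(Item 1,Item 2) = 0.29 × 0.99 × 0.89 = 0.2555
  σ(Item 1,Item 3) = 0.29 × 0.99 × 1.16 = 0.3330
  σ(Item 1,Item 4) = 0.19 × 0.99 × 0.75 = 0.1411
  σ(Item 2,Item 3) = 0.17 × 0.89 × 1.16 = 0.1755
  σ(Item 2,Item 4) = 0.06 × 0.89 × 0.75 = 0.0400
  σ(Item 3,Item 4) = 0.05 × 1.16 × 0.75 = 0.0435
σ²_T = Σσ²ᵢ + 2·Σσ_ij = 3.6803 + 2 × 0.9886 = 5.6575
α = (4/3)·(1 − 3.6803/5.6575) = 0.466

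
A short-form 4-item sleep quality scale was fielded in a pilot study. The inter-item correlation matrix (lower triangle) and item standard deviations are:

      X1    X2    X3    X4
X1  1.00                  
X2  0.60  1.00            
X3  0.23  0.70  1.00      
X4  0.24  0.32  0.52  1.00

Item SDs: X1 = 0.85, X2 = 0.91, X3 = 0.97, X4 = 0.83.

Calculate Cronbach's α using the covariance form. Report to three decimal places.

Cronbach's α = 0.759

Σσ²ᵢ = 0.85² + 0.91² + 0.97² + 0.83² = 3.1804
Covariances σ_ij = r_ij · s_i · s_j:
  σ(X1,X2) = 0.60 × 0.85 × 0.91 = 0.4641
  σ(X1,X3) = 0.23 × 0.85 × 0.97 = 0.1896
  σ(X1,X4) = 0.24 × 0.85 × 0.83 = 0.1693
  σ(X2,X3) = 0.70 × 0.91 × 0.97 = 0.6179
  σ(X2,X4) = 0.32 × 0.91 × 0.83 = 0.2417
  σ(X3,X4) = 0.52 × 0.97 × 0.83 = 0.4187
σ²_T = Σσ²ᵢ + 2·Σσ_ij = 3.1804 + 2 × 2.1013 = 7.3830
α = (4/3)·(1 − 3.1804/7.3830) = 0.759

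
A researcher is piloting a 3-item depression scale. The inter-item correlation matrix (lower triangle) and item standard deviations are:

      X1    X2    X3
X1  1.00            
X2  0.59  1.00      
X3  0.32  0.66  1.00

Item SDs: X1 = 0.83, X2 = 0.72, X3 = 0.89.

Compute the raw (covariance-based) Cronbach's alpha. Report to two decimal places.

Σσ²ᵢ = 0.83² + 0.72² + 0.89² = 1.9994
Covariances σ_ij = r_ij · s_i · s_j:
  σ(X1,X2) = 0.59 × 0.83 × 0.72 = 0.3526
  σ(X1,X3) = 0.32 × 0.83 × 0.89 = 0.2364
  σ(X2,X3) = 0.66 × 0.72 × 0.89 = 0.4229
σ²_T = Σσ²ᵢ + 2·Σσ_ij = 1.9994 + 2 × 1.0119 = 4.0232
α = (3/2)·(1 − 1.9994/4.0232) = 0.75

Cronbach's alpha = 0.75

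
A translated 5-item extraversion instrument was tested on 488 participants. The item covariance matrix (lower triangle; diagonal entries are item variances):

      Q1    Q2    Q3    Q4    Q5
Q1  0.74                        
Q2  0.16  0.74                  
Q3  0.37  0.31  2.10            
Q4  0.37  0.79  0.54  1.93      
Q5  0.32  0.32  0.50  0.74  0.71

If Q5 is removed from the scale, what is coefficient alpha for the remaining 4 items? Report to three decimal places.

α = 0.640

Remaining items: Q1, Q2, Q3, Q4 (k = 4).
sum of item variances = 0.74 + 0.74 + 2.10 + 1.93 = 5.51
total variance = 5.51 + 2 × 2.54 = 10.59
α (item deleted) = (4/3)·(1 − 5.51/10.59) = 0.640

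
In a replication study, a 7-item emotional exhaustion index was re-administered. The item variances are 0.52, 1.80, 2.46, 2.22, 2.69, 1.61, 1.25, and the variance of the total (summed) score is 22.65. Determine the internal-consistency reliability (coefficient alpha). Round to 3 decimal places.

sum of item variances = 0.52 + 1.80 + 2.46 + 2.22 + 2.69 + 1.61 + 1.25 = 12.55
α = (k/(k−1))·(1 − sum of item variances/σ²_total) = (7/6)·(1 − 12.55/22.65) = 0.520

α = 0.520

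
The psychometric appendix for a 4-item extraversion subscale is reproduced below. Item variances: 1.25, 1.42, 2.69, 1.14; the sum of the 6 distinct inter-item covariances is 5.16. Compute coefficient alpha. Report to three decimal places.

sum of item variances = 1.25 + 1.42 + 2.69 + 1.14 = 6.50
Sum of distinct covariances = 5.16
total variance = sum of item variances + 2·Σcov = 6.50 + 2 × 5.16 = 16.82
α = (4/3)·(1 − 6.50/16.82) = 0.818

α = 0.818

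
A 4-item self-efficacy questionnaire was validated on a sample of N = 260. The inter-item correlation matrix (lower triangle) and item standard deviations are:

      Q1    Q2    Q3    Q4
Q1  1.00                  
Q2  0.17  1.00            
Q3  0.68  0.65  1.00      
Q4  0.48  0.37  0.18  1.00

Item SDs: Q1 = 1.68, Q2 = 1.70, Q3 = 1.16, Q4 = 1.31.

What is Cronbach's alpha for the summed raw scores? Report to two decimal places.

Σσ²ᵢ = 1.68² + 1.70² + 1.16² + 1.31² = 8.7741
Covariances σ_ij = r_ij · s_i · s_j:
  σ(Q1,Q2) = 0.17 × 1.68 × 1.70 = 0.4855
  σ(Q1,Q3) = 0.68 × 1.68 × 1.16 = 1.3252
  σ(Q1,Q4) = 0.48 × 1.68 × 1.31 = 1.0564
  σ(Q2,Q3) = 0.65 × 1.70 × 1.16 = 1.2818
  σ(Q2,Q4) = 0.37 × 1.70 × 1.31 = 0.8240
  σ(Q3,Q4) = 0.18 × 1.16 × 1.31 = 0.2735
σ²_T = Σσ²ᵢ + 2·Σσ_ij = 8.7741 + 2 × 5.2464 = 19.2669
α = (4/3)·(1 − 8.7741/19.2669) = 0.73

α = 0.73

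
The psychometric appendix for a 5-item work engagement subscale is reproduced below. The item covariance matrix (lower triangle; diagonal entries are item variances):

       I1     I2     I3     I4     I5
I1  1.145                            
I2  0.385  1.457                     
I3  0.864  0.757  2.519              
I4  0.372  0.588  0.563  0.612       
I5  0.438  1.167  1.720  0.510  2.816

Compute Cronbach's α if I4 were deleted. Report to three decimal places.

Remaining items: I1, I2, I3, I5 (k = 4).
ΣVar(i) = 1.145 + 1.457 + 2.519 + 2.816 = 7.937
σ²_total = 7.937 + 2 × 5.331 = 18.599
α (item deleted) = (4/3)·(1 − 7.937/18.599) = 0.764

α = 0.764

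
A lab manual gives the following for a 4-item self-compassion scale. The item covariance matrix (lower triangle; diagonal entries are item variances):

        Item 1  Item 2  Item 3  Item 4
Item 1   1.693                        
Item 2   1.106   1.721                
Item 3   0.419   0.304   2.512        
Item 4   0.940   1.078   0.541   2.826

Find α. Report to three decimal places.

α = 0.668

sum of item variances = 1.693 + 1.721 + 2.512 + 2.826 = 8.752
Sum of the distinct covariances = 4.388
Var(T) = 8.752 + 2 × 4.388 = 17.528
α = (k/(k−1))·(1 − sum of item variances/Var(T)) = (4/3)·(1 − 8.752/17.528) = 0.668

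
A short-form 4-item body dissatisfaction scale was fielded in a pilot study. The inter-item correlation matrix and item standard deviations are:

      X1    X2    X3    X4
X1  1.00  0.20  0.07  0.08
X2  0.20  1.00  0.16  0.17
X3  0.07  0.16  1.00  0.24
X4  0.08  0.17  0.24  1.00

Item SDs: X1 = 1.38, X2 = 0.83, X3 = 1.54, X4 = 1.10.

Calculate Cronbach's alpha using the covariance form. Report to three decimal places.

Σσ²ᵢ = 1.38² + 0.83² + 1.54² + 1.10² = 6.1749
Covariances σ_ij = r_ij · s_i · s_j:
  σ(X1,X2) = 0.20 × 1.38 × 0.83 = 0.2291
  σ(X1,X3) = 0.07 × 1.38 × 1.54 = 0.1488
  σ(X1,X4) = 0.08 × 1.38 × 1.10 = 0.1214
  σ(X2,X3) = 0.16 × 0.83 × 1.54 = 0.2045
  σ(X2,X4) = 0.17 × 0.83 × 1.10 = 0.1552
  σ(X3,X4) = 0.24 × 1.54 × 1.10 = 0.4066
σ²_T = Σσ²ᵢ + 2·Σσ_ij = 6.1749 + 2 × 1.2656 = 8.7061
α = (4/3)·(1 − 6.1749/8.7061) = 0.388

α = 0.388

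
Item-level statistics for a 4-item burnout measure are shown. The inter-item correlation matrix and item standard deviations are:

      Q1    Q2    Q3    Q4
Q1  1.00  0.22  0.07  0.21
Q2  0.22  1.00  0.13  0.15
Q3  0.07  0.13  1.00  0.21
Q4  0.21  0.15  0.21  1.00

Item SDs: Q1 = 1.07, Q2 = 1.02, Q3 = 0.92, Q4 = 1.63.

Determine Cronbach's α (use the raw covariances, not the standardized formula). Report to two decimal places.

Cronbach's α = 0.43

Σσ²ᵢ = 1.07² + 1.02² + 0.92² + 1.63² = 5.6886
Covariances σ_ij = r_ij · s_i · s_j:
  σ(Q1,Q2) = 0.22 × 1.07 × 1.02 = 0.2401
  σ(Q1,Q3) = 0.07 × 1.07 × 0.92 = 0.0689
  σ(Q1,Q4) = 0.21 × 1.07 × 1.63 = 0.3663
  σ(Q2,Q3) = 0.13 × 1.02 × 0.92 = 0.1220
  σ(Q2,Q4) = 0.15 × 1.02 × 1.63 = 0.2494
  σ(Q3,Q4) = 0.21 × 0.92 × 1.63 = 0.3149
σ²_T = Σσ²ᵢ + 2·Σσ_ij = 5.6886 + 2 × 1.3616 = 8.4118
α = (4/3)·(1 − 5.6886/8.4118) = 0.43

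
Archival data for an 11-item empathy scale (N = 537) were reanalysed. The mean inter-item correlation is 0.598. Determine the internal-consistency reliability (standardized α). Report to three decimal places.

Standardized α = k·r̄ / (1 + (k−1)·r̄) = 11 × 0.598 / (1 + 10 × 0.598)
  = 6.5780 / 6.9800 = 0.942

standardized α = 0.942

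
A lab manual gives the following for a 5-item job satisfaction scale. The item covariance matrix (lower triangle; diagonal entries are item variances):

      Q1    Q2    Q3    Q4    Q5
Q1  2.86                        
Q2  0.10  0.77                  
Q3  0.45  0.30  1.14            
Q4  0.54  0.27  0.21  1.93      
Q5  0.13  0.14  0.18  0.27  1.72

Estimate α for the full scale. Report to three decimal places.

α = 0.476

ΣVar(i) = 2.86 + 0.77 + 1.14 + 1.93 + 1.72 = 8.42
Sum of off-diagonal covariances = 2.59
σ²_T = 8.42 + 2 × 2.59 = 13.60
α = (k/(k−1))·(1 − ΣVar(i)/σ²_T) = (5/4)·(1 − 8.42/13.60) = 0.476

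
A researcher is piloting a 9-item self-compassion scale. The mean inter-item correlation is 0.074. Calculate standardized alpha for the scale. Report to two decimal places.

Standardized α = k·r̄ / (1 + (k−1)·r̄) = 9 × 0.074 / (1 + 8 × 0.074)
  = 0.6660 / 1.5920 = 0.42

α = 0.42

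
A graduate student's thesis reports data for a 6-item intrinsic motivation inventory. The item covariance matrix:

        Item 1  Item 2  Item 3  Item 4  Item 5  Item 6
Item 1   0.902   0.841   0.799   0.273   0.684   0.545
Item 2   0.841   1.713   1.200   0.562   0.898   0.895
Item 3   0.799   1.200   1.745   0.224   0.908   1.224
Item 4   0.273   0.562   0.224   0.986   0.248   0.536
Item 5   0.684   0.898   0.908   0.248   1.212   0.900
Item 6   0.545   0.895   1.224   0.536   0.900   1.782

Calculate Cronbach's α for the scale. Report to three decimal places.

Σσ²ᵢ = 0.902 + 1.713 + 1.745 + 0.986 + 1.212 + 1.782 = 8.340
Sum of the distinct covariances = 10.737
total variance = 8.340 + 2 × 10.737 = 29.814
α = (k/(k−1))·(1 − Σσ²ᵢ/total variance) = (6/5)·(1 − 8.340/29.814) = 0.864

Cronbach's α = 0.864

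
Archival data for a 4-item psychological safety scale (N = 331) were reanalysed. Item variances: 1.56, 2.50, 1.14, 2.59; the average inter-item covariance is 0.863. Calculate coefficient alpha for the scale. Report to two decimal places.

coefficient alpha = 0.76

Σσᵢ² = 1.56 + 2.50 + 1.14 + 2.59 = 7.79
Sum of the 6 distinct covariances = 6 × 0.863 = 5.178
total variance = Σσᵢ² + 2·Σcov = 7.79 + 2 × 5.178 = 18.146
α = (4/3)·(1 − 7.79/18.146) = 0.76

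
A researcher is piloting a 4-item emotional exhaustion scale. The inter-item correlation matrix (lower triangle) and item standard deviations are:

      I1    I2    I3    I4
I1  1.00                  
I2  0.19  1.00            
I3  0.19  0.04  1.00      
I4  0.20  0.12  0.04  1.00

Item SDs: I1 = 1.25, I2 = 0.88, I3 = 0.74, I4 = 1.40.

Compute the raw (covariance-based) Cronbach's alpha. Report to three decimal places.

Σσ²ᵢ = 1.25² + 0.88² + 0.74² + 1.40² = 4.8445
Covariances σ_ij = r_ij · s_i · s_j:
  σ(I1,I2) = 0.19 × 1.25 × 0.88 = 0.2090
  σ(I1,I3) = 0.19 × 1.25 × 0.74 = 0.1757
  σ(I1,I4) = 0.20 × 1.25 × 1.40 = 0.3500
  σ(I2,I3) = 0.04 × 0.88 × 0.74 = 0.0260
  σ(I2,I4) = 0.12 × 0.88 × 1.40 = 0.1478
  σ(I3,I4) = 0.04 × 0.74 × 1.40 = 0.0414
σ²_T = Σσ²ᵢ + 2·Σσ_ij = 4.8445 + 2 × 0.9499 = 6.7443
α = (4/3)·(1 − 4.8445/6.7443) = 0.376

Cronbach's alpha = 0.376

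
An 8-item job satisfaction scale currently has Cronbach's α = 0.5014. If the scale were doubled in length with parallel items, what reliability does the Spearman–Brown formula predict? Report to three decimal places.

Length factor m = 2
α' = m·α / (1 + (m−1)·α)
   = 2 × 0.5014 / (1 + (2 − 1) × 0.5014)
   = 1.0028 / 1.5014 = 0.668

predicted reliability = 0.668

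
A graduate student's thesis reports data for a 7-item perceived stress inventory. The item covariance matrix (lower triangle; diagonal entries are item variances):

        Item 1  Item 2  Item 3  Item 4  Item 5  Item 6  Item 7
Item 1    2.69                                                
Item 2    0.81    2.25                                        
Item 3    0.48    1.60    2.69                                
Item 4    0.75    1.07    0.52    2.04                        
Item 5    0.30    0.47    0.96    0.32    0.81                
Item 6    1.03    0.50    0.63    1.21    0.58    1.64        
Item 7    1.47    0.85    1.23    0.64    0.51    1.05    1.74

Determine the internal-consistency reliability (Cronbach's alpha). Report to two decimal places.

ΣVar(i) = 2.69 + 2.25 + 2.69 + 2.04 + 0.81 + 1.64 + 1.74 = 13.86
Sum of off-diagonal covariances = 16.98
σ²_total = 13.86 + 2 × 16.98 = 47.82
α = (k/(k−1))·(1 − ΣVar(i)/σ²_total) = (7/6)·(1 − 13.86/47.82) = 0.83

Cronbach's alpha = 0.83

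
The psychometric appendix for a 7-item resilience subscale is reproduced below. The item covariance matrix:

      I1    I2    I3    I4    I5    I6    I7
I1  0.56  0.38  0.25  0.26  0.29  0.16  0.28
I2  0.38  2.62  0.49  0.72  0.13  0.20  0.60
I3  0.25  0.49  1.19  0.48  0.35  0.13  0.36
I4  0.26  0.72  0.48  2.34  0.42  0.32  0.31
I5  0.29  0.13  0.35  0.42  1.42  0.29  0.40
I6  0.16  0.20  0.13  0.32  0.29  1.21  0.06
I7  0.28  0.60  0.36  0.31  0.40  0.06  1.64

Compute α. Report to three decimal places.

α = 0.649

Σσ²ᵢ = 0.56 + 2.62 + 1.19 + 2.34 + 1.42 + 1.21 + 1.64 = 10.98
Sum of off-diagonal covariances = 6.88
Var(T) = 10.98 + 2 × 6.88 = 24.74
α = (k/(k−1))·(1 − Σσ²ᵢ/Var(T)) = (7/6)·(1 − 10.98/24.74) = 0.649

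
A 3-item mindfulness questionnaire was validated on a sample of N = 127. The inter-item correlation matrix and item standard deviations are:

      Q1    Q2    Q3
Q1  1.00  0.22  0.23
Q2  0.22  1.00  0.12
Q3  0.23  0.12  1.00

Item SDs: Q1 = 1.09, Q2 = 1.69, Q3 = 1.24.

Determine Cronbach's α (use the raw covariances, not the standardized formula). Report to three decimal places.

Cronbach's α = 0.386

Σσ²ᵢ = 1.09² + 1.69² + 1.24² = 5.5818
Covariances σ_ij = r_ij · s_i · s_j:
  σ(Q1,Q2) = 0.22 × 1.09 × 1.69 = 0.4053
  σ(Q1,Q3) = 0.23 × 1.09 × 1.24 = 0.3109
  σ(Q2,Q3) = 0.12 × 1.69 × 1.24 = 0.2515
σ²_T = Σσ²ᵢ + 2·Σσ_ij = 5.5818 + 2 × 0.9677 = 7.5172
α = (3/2)·(1 − 5.5818/7.5172) = 0.386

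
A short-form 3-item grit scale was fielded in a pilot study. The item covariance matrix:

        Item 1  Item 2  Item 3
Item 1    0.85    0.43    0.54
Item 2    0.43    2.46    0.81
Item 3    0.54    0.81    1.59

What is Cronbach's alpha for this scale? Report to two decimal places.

Cronbach's alpha = 0.63

Σσᵢ² = 0.85 + 2.46 + 1.59 = 4.90
Sum of the distinct covariances = 1.78
σ²_total = 4.90 + 2 × 1.78 = 8.46
α = (k/(k−1))·(1 − Σσᵢ²/σ²_total) = (3/2)·(1 − 4.90/8.46) = 0.63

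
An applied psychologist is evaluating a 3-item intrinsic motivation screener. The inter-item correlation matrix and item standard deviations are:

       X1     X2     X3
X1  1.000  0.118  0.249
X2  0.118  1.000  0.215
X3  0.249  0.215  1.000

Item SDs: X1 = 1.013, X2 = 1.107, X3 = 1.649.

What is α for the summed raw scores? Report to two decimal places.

Σσ²ᵢ = 1.013² + 1.107² + 1.649² = 4.9708
Covariances σ_ij = r_ij · s_i · s_j:
  σ(X1,X2) = 0.118 × 1.013 × 1.107 = 0.1323
  σ(X1,X3) = 0.249 × 1.013 × 1.649 = 0.4159
  σ(X2,X3) = 0.215 × 1.107 × 1.649 = 0.3925
σ²_T = Σσ²ᵢ + 2·Σσ_ij = 4.9708 + 2 × 0.9407 = 6.8522
α = (3/2)·(1 − 4.9708/6.8522) = 0.41

α = 0.41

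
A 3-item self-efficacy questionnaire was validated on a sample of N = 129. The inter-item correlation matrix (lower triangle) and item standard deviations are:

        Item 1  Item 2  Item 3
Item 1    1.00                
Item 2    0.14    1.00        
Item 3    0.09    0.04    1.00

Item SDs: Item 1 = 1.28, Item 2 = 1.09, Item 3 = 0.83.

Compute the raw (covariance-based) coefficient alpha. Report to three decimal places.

Σσ²ᵢ = 1.28² + 1.09² + 0.83² = 3.5154
Covariances σ_ij = r_ij · s_i · s_j:
  σ(Item 1,Item 2) = 0.14 × 1.28 × 1.09 = 0.1953
  σ(Item 1,Item 3) = 0.09 × 1.28 × 0.83 = 0.0956
  σ(Item 2,Item 3) = 0.04 × 1.09 × 0.83 = 0.0362
σ²_T = Σσ²ᵢ + 2·Σσ_ij = 3.5154 + 2 × 0.3271 = 4.1696
α = (3/2)·(1 − 3.5154/4.1696) = 0.235

coefficient alpha = 0.235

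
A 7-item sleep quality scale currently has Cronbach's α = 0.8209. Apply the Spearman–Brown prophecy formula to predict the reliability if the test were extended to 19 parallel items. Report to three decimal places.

Length factor m = 19/7 = 2.7143
α' = m·α / (1 + (m−1)·α)
   = 19/7 × 0.8209 / (1 + (19/7 − 1) × 0.8209)
   = 2.2282 / 2.4073 = 0.926

predicted reliability = 0.926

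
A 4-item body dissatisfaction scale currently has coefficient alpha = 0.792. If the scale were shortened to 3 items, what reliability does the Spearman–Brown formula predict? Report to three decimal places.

Length factor m = 3/4 = 0.7500
α' = m·α / (1 − (1−m)·α)
   = 3/4 × 0.792 / (1 − (1 − 3/4) × 0.792)
   = 0.5940 / 0.8020 = 0.741

predicted reliability = 0.741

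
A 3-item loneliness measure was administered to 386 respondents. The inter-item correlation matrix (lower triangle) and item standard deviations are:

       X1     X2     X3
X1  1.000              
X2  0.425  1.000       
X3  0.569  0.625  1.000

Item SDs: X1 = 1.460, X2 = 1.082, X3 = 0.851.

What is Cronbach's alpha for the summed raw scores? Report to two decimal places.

α = 0.74

Σσ²ᵢ = 1.460² + 1.082² + 0.851² = 4.0265
Covariances σ_ij = r_ij · s_i · s_j:
  σ(X1,X2) = 0.425 × 1.460 × 1.082 = 0.6714
  σ(X1,X3) = 0.569 × 1.460 × 0.851 = 0.7070
  σ(X2,X3) = 0.625 × 1.082 × 0.851 = 0.5755
σ²_T = Σσ²ᵢ + 2·Σσ_ij = 4.0265 + 2 × 1.9539 = 7.9343
α = (3/2)·(1 − 4.0265/7.9343) = 0.74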